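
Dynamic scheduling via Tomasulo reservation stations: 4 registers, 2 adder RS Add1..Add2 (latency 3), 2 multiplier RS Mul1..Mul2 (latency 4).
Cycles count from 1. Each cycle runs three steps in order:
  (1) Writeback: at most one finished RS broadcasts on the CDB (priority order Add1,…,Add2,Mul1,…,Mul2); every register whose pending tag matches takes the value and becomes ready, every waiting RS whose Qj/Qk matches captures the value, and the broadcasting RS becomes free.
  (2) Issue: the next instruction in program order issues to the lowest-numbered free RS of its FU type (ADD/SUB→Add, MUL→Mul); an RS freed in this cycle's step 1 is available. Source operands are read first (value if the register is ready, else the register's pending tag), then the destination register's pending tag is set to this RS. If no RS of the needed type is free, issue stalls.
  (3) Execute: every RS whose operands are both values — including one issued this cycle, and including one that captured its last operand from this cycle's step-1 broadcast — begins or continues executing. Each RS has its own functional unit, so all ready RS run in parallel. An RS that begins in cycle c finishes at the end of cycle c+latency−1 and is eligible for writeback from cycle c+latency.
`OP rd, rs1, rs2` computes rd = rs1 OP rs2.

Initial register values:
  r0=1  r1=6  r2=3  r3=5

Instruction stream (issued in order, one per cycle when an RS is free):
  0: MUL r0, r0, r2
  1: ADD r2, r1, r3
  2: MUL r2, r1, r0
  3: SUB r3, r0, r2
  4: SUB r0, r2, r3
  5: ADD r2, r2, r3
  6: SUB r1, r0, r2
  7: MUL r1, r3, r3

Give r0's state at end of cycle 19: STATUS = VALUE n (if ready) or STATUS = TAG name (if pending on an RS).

STATUS = VALUE 33

c1: issue MUL r0<-Mul1 | r0:Mul1,r1:6,r2:3,r3:5
c2: issue ADD r2<-Add1 | r0:Mul1,r1:6,r2:Add1,r3:5
c3: issue MUL r2<-Mul2 | r0:Mul1,r1:6,r2:Mul2,r3:5
c4: issue SUB r3<-Add2 | r0:Mul1,r1:6,r2:Mul2,r3:Add2
c5: CDB Add1=11; issue SUB r0<-Add1 | r0:Add1,r1:6,r2:Mul2,r3:Add2
c6: CDB Mul1=3; stall | r0:Add1,r1:6,r2:Mul2,r3:Add2
c7: stall | r0:Add1,r1:6,r2:Mul2,r3:Add2
c8: stall | r0:Add1,r1:6,r2:Mul2,r3:Add2
c9: stall | r0:Add1,r1:6,r2:Mul2,r3:Add2
c10: CDB Mul2=18; stall | r0:Add1,r1:6,r2:18,r3:Add2
c11: stall | r0:Add1,r1:6,r2:18,r3:Add2
c12: stall | r0:Add1,r1:6,r2:18,r3:Add2
c13: CDB Add2=-15; issue ADD r2<-Add2 | r0:Add1,r1:6,r2:Add2,r3:-15
c14: stall | r0:Add1,r1:6,r2:Add2,r3:-15
c15: stall | r0:Add1,r1:6,r2:Add2,r3:-15
c16: CDB Add1=33; issue SUB r1<-Add1 | r0:33,r1:Add1,r2:Add2,r3:-15
c17: CDB Add2=3; issue MUL r1<-Mul1 | r0:33,r1:Mul1,r2:3,r3:-15
c18: - | r0:33,r1:Mul1,r2:3,r3:-15
c19: - | r0:33,r1:Mul1,r2:3,r3:-15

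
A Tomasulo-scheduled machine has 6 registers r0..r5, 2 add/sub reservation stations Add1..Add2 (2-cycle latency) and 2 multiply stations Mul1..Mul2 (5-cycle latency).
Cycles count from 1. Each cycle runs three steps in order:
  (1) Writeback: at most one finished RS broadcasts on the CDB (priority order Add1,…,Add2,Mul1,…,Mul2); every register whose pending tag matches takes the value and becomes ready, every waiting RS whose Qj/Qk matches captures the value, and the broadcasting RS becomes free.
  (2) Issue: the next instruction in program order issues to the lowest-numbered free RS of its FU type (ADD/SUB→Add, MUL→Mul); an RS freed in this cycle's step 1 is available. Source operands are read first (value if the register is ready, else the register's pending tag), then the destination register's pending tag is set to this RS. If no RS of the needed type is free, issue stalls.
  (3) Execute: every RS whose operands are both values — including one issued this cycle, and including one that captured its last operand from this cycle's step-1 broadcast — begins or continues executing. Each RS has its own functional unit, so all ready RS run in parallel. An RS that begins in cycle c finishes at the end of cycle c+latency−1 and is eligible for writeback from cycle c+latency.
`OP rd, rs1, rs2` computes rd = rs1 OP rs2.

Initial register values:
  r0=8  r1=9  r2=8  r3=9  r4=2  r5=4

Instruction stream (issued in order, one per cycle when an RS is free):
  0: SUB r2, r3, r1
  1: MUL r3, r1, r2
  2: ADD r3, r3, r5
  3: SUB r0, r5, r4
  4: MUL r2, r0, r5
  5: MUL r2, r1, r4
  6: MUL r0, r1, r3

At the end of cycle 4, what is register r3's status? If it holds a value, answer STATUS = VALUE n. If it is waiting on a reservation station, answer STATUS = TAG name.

STATUS = TAG Add1

cycle 1: issue SUB r2<-Add1 // r0:8,r1:9,r2:Add1,r3:9,r4:2,r5:4
cycle 2: issue MUL r3<-Mul1 // r0:8,r1:9,r2:Add1,r3:Mul1,r4:2,r5:4
cycle 3: CDB Add1=0; issue ADD r3<-Add1 // r0:8,r1:9,r2:0,r3:Add1,r4:2,r5:4
cycle 4: issue SUB r0<-Add2 // r0:Add2,r1:9,r2:0,r3:Add1,r4:2,r5:4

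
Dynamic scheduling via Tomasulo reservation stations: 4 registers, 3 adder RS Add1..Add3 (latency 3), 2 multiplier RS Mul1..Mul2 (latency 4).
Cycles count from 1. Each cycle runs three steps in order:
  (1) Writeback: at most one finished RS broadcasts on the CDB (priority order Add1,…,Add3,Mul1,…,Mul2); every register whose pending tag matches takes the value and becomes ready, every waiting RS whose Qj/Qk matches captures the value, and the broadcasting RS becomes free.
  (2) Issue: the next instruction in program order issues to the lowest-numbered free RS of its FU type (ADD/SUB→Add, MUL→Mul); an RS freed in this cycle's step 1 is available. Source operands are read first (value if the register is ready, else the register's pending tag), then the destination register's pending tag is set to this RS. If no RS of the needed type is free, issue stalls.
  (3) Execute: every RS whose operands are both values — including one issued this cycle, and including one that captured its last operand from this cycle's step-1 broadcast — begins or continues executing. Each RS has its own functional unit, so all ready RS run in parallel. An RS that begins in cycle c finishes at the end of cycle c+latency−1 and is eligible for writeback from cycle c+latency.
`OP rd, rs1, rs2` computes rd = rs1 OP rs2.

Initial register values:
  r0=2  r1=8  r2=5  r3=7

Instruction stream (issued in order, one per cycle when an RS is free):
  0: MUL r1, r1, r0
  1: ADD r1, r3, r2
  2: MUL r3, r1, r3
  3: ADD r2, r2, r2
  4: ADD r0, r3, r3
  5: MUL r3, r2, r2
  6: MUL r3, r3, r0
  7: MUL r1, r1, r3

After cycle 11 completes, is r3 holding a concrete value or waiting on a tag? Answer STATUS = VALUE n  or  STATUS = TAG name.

STATUS = TAG Mul2

cycle 1: issue MUL r1<-Mul1 // r0:2,r1:Mul1,r2:5,r3:7
cycle 2: issue ADD r1<-Add1 // r0:2,r1:Add1,r2:5,r3:7
cycle 3: issue MUL r3<-Mul2 // r0:2,r1:Add1,r2:5,r3:Mul2
cycle 4: issue ADD r2<-Add2 // r0:2,r1:Add1,r2:Add2,r3:Mul2
cycle 5: CDB Add1=12; issue ADD r0<-Add1 // r0:Add1,r1:12,r2:Add2,r3:Mul2
cycle 6: CDB Mul1=16; issue MUL r3<-Mul1 // r0:Add1,r1:12,r2:Add2,r3:Mul1
cycle 7: CDB Add2=10; stall // r0:Add1,r1:12,r2:10,r3:Mul1
cycle 8: stall // r0:Add1,r1:12,r2:10,r3:Mul1
cycle 9: CDB Mul2=84; issue MUL r3<-Mul2 // r0:Add1,r1:12,r2:10,r3:Mul2
cycle 10: stall // r0:Add1,r1:12,r2:10,r3:Mul2
cycle 11: CDB Mul1=100; issue MUL r1<-Mul1 // r0:Add1,r1:Mul1,r2:10,r3:Mul2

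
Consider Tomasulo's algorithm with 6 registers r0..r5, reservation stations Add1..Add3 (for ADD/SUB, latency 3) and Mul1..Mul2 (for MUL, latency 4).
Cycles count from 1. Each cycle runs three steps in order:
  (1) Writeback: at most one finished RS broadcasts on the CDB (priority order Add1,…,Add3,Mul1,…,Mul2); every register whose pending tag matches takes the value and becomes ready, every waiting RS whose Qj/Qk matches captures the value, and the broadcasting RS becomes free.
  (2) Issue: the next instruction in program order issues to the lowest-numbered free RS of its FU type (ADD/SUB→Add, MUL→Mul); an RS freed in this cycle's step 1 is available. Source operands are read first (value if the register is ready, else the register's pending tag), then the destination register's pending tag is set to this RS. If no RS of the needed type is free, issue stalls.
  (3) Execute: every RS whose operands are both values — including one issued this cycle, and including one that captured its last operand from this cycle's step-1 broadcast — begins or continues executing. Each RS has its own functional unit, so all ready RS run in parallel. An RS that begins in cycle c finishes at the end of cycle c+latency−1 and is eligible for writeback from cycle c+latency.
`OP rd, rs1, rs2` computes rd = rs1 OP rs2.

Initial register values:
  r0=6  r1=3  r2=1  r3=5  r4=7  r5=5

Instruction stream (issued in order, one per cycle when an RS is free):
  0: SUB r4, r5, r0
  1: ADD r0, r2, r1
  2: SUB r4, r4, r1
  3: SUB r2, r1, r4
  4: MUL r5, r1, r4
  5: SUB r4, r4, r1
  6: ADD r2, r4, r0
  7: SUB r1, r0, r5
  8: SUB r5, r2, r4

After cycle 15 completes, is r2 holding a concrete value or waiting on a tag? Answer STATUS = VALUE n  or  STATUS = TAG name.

c1: issue SUB r4<-Add1 | r0:6,r1:3,r2:1,r3:5,r4:Add1,r5:5
c2: issue ADD r0<-Add2 | r0:Add2,r1:3,r2:1,r3:5,r4:Add1,r5:5
c3: issue SUB r4<-Add3 | r0:Add2,r1:3,r2:1,r3:5,r4:Add3,r5:5
c4: CDB Add1=-1; issue SUB r2<-Add1 | r0:Add2,r1:3,r2:Add1,r3:5,r4:Add3,r5:5
c5: CDB Add2=4; issue MUL r5<-Mul1 | r0:4,r1:3,r2:Add1,r3:5,r4:Add3,r5:Mul1
c6: issue SUB r4<-Add2 | r0:4,r1:3,r2:Add1,r3:5,r4:Add2,r5:Mul1
c7: CDB Add3=-4; issue ADD r2<-Add3 | r0:4,r1:3,r2:Add3,r3:5,r4:Add2,r5:Mul1
c8: stall | r0:4,r1:3,r2:Add3,r3:5,r4:Add2,r5:Mul1
c9: stall | r0:4,r1:3,r2:Add3,r3:5,r4:Add2,r5:Mul1
c10: CDB Add1=7; issue SUB r1<-Add1 | r0:4,r1:Add1,r2:Add3,r3:5,r4:Add2,r5:Mul1
c11: CDB Add2=-7; issue SUB r5<-Add2 | r0:4,r1:Add1,r2:Add3,r3:5,r4:-7,r5:Add2
c12: CDB Mul1=-12 | r0:4,r1:Add1,r2:Add3,r3:5,r4:-7,r5:Add2
c13: - | r0:4,r1:Add1,r2:Add3,r3:5,r4:-7,r5:Add2
c14: CDB Add3=-3 | r0:4,r1:Add1,r2:-3,r3:5,r4:-7,r5:Add2
c15: CDB Add1=16 | r0:4,r1:16,r2:-3,r3:5,r4:-7,r5:Add2

STATUS = VALUE -3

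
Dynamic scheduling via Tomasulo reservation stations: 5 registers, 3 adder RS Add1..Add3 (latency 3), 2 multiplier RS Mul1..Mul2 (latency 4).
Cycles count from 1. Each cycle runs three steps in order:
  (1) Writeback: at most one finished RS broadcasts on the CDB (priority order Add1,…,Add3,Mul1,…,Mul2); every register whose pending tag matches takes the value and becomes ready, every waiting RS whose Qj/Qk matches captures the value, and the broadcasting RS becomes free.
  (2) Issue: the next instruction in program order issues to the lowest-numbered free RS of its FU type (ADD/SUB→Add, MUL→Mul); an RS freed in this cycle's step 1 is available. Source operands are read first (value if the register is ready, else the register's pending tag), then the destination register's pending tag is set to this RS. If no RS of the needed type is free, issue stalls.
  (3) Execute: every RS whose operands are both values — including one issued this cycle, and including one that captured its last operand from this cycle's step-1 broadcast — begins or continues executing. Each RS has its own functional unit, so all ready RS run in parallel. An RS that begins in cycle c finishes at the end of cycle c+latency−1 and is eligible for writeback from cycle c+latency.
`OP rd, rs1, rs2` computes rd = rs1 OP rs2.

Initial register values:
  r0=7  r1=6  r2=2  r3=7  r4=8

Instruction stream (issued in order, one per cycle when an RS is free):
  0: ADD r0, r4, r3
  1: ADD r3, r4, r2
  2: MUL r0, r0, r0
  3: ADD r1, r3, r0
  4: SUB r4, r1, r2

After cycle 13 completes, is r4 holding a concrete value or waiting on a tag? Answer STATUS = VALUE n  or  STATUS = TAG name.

c1: issue ADD r0<-Add1 | r0:Add1,r1:6,r2:2,r3:7,r4:8
c2: issue ADD r3<-Add2 | r0:Add1,r1:6,r2:2,r3:Add2,r4:8
c3: issue MUL r0<-Mul1 | r0:Mul1,r1:6,r2:2,r3:Add2,r4:8
c4: CDB Add1=15; issue ADD r1<-Add1 | r0:Mul1,r1:Add1,r2:2,r3:Add2,r4:8
c5: CDB Add2=10; issue SUB r4<-Add2 | r0:Mul1,r1:Add1,r2:2,r3:10,r4:Add2
c6: - | r0:Mul1,r1:Add1,r2:2,r3:10,r4:Add2
c7: - | r0:Mul1,r1:Add1,r2:2,r3:10,r4:Add2
c8: CDB Mul1=225 | r0:225,r1:Add1,r2:2,r3:10,r4:Add2
c9: - | r0:225,r1:Add1,r2:2,r3:10,r4:Add2
c10: - | r0:225,r1:Add1,r2:2,r3:10,r4:Add2
c11: CDB Add1=235 | r0:225,r1:235,r2:2,r3:10,r4:Add2
c12: - | r0:225,r1:235,r2:2,r3:10,r4:Add2
c13: - | r0:225,r1:235,r2:2,r3:10,r4:Add2

STATUS = TAG Add2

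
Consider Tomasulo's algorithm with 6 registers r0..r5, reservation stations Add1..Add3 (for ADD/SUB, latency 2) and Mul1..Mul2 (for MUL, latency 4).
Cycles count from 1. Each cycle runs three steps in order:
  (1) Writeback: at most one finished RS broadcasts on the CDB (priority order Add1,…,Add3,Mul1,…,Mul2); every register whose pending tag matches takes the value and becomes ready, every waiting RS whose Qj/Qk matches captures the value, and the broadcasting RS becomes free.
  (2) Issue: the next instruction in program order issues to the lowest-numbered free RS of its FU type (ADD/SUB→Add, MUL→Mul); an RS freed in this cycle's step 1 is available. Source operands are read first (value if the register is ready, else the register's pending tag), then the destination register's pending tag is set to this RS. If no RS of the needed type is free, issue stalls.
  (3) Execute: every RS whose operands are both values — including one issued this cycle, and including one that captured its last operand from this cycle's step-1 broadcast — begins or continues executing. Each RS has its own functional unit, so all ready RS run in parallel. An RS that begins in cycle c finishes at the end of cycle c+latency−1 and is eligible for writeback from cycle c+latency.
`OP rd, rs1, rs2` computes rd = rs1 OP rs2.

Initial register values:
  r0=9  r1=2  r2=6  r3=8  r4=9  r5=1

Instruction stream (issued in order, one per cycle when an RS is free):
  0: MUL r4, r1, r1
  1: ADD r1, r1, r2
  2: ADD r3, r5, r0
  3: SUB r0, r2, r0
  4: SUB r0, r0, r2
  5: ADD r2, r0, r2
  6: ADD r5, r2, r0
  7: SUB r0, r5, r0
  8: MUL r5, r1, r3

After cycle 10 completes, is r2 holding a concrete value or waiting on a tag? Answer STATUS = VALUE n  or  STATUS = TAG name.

STATUS = VALUE -3

c1: issue MUL r4<-Mul1 | r0:9,r1:2,r2:6,r3:8,r4:Mul1,r5:1
c2: issue ADD r1<-Add1 | r0:9,r1:Add1,r2:6,r3:8,r4:Mul1,r5:1
c3: issue ADD r3<-Add2 | r0:9,r1:Add1,r2:6,r3:Add2,r4:Mul1,r5:1
c4: CDB Add1=8; issue SUB r0<-Add1 | r0:Add1,r1:8,r2:6,r3:Add2,r4:Mul1,r5:1
c5: CDB Add2=10; issue SUB r0<-Add2 | r0:Add2,r1:8,r2:6,r3:10,r4:Mul1,r5:1
c6: CDB Add1=-3; issue ADD r2<-Add1 | r0:Add2,r1:8,r2:Add1,r3:10,r4:Mul1,r5:1
c7: CDB Mul1=4; issue ADD r5<-Add3 | r0:Add2,r1:8,r2:Add1,r3:10,r4:4,r5:Add3
c8: CDB Add2=-9; issue SUB r0<-Add2 | r0:Add2,r1:8,r2:Add1,r3:10,r4:4,r5:Add3
c9: issue MUL r5<-Mul1 | r0:Add2,r1:8,r2:Add1,r3:10,r4:4,r5:Mul1
c10: CDB Add1=-3 | r0:Add2,r1:8,r2:-3,r3:10,r4:4,r5:Mul1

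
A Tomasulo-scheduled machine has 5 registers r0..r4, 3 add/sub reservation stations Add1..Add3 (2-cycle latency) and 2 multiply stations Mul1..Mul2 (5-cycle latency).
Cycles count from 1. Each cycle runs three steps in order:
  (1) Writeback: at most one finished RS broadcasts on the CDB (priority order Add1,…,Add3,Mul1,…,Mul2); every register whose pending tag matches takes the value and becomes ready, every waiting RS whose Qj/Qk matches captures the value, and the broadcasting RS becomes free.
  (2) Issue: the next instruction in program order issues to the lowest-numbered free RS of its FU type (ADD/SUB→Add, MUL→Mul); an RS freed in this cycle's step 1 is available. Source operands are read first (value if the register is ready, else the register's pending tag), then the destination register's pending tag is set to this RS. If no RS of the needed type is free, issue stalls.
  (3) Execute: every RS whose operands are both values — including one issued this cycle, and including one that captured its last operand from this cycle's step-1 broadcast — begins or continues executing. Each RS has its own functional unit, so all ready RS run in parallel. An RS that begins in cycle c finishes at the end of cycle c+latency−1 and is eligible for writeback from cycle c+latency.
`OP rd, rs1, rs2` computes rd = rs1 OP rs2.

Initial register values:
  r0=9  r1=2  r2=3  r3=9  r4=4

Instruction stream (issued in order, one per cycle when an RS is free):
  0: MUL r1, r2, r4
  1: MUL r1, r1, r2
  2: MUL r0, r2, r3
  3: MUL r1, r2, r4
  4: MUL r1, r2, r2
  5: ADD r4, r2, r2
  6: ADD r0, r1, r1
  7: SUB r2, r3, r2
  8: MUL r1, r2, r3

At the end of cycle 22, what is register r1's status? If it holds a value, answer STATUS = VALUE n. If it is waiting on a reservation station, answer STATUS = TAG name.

STATUS = VALUE 54

  c1: issue MUL r1<-Mul1  regs: r0:9,r1:Mul1,r2:3,r3:9,r4:4
  c2: issue MUL r1<-Mul2  regs: r0:9,r1:Mul2,r2:3,r3:9,r4:4
  c3: stall  regs: r0:9,r1:Mul2,r2:3,r3:9,r4:4
  c4: stall  regs: r0:9,r1:Mul2,r2:3,r3:9,r4:4
  c5: stall  regs: r0:9,r1:Mul2,r2:3,r3:9,r4:4
  c6: CDB Mul1=12; issue MUL r0<-Mul1  regs: r0:Mul1,r1:Mul2,r2:3,r3:9,r4:4
  c7: stall  regs: r0:Mul1,r1:Mul2,r2:3,r3:9,r4:4
  c8: stall  regs: r0:Mul1,r1:Mul2,r2:3,r3:9,r4:4
  c9: stall  regs: r0:Mul1,r1:Mul2,r2:3,r3:9,r4:4
  c10: stall  regs: r0:Mul1,r1:Mul2,r2:3,r3:9,r4:4
  c11: CDB Mul1=27; issue MUL r1<-Mul1  regs: r0:27,r1:Mul1,r2:3,r3:9,r4:4
  c12: CDB Mul2=36; issue MUL r1<-Mul2  regs: r0:27,r1:Mul2,r2:3,r3:9,r4:4
  c13: issue ADD r4<-Add1  regs: r0:27,r1:Mul2,r2:3,r3:9,r4:Add1
  c14: issue ADD r0<-Add2  regs: r0:Add2,r1:Mul2,r2:3,r3:9,r4:Add1
  c15: CDB Add1=6; issue SUB r2<-Add1  regs: r0:Add2,r1:Mul2,r2:Add1,r3:9,r4:6
  c16: CDB Mul1=12; issue MUL r1<-Mul1  regs: r0:Add2,r1:Mul1,r2:Add1,r3:9,r4:6
  c17: CDB Add1=6  regs: r0:Add2,r1:Mul1,r2:6,r3:9,r4:6
  c18: CDB Mul2=9  regs: r0:Add2,r1:Mul1,r2:6,r3:9,r4:6
  c19: -  regs: r0:Add2,r1:Mul1,r2:6,r3:9,r4:6
  c20: CDB Add2=18  regs: r0:18,r1:Mul1,r2:6,r3:9,r4:6
  c21: -  regs: r0:18,r1:Mul1,r2:6,r3:9,r4:6
  c22: CDB Mul1=54  regs: r0:18,r1:54,r2:6,r3:9,r4:6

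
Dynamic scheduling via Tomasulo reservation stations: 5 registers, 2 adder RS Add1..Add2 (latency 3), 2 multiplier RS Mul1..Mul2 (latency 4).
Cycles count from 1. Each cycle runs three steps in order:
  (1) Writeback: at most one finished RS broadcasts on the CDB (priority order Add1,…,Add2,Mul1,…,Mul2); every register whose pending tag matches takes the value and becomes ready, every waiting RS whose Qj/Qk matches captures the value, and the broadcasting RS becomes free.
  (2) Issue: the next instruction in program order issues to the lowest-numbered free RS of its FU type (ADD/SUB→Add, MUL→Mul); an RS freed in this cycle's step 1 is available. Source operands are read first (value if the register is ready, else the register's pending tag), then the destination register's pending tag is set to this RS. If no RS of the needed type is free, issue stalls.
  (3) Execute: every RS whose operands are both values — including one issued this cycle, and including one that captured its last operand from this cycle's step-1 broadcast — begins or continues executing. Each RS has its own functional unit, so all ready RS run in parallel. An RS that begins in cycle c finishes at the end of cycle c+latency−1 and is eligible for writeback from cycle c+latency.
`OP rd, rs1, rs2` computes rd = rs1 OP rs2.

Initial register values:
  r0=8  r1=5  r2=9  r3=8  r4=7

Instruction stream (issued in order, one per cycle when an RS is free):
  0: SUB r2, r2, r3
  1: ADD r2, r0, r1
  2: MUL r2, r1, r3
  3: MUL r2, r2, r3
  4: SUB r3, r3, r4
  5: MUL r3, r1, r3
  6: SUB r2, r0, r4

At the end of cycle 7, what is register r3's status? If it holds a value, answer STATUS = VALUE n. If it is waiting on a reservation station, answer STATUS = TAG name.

cycle 1: issue SUB r2<-Add1 // r0:8,r1:5,r2:Add1,r3:8,r4:7
cycle 2: issue ADD r2<-Add2 // r0:8,r1:5,r2:Add2,r3:8,r4:7
cycle 3: issue MUL r2<-Mul1 // r0:8,r1:5,r2:Mul1,r3:8,r4:7
cycle 4: CDB Add1=1; issue MUL r2<-Mul2 // r0:8,r1:5,r2:Mul2,r3:8,r4:7
cycle 5: CDB Add2=13; issue SUB r3<-Add1 // r0:8,r1:5,r2:Mul2,r3:Add1,r4:7
cycle 6: stall // r0:8,r1:5,r2:Mul2,r3:Add1,r4:7
cycle 7: CDB Mul1=40; issue MUL r3<-Mul1 // r0:8,r1:5,r2:Mul2,r3:Mul1,r4:7

STATUS = TAG Mul1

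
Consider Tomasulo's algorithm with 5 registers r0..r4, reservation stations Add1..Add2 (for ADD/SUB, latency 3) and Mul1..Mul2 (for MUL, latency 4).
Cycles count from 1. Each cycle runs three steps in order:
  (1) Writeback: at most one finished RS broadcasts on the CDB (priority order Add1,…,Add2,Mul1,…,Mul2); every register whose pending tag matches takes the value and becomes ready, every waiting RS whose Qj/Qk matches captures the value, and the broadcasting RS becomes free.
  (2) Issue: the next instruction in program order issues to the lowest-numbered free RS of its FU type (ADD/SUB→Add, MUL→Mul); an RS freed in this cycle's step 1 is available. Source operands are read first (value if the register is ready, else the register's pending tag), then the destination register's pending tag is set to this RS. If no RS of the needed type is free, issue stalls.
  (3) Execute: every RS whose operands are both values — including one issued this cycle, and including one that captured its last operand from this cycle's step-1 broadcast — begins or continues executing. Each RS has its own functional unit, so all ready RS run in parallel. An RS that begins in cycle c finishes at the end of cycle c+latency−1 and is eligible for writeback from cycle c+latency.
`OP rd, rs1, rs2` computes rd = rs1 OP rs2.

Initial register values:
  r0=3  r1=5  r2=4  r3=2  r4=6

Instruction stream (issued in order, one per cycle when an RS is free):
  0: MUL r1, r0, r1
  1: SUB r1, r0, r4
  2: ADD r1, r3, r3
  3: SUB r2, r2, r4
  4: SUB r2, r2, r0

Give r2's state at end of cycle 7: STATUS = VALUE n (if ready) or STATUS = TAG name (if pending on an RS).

STATUS = TAG Add2

cycle 1: issue MUL r1<-Mul1 // r0:3,r1:Mul1,r2:4,r3:2,r4:6
cycle 2: issue SUB r1<-Add1 // r0:3,r1:Add1,r2:4,r3:2,r4:6
cycle 3: issue ADD r1<-Add2 // r0:3,r1:Add2,r2:4,r3:2,r4:6
cycle 4: stall // r0:3,r1:Add2,r2:4,r3:2,r4:6
cycle 5: CDB Add1=-3; issue SUB r2<-Add1 // r0:3,r1:Add2,r2:Add1,r3:2,r4:6
cycle 6: CDB Add2=4; issue SUB r2<-Add2 // r0:3,r1:4,r2:Add2,r3:2,r4:6
cycle 7: CDB Mul1=15 // r0:3,r1:4,r2:Add2,r3:2,r4:6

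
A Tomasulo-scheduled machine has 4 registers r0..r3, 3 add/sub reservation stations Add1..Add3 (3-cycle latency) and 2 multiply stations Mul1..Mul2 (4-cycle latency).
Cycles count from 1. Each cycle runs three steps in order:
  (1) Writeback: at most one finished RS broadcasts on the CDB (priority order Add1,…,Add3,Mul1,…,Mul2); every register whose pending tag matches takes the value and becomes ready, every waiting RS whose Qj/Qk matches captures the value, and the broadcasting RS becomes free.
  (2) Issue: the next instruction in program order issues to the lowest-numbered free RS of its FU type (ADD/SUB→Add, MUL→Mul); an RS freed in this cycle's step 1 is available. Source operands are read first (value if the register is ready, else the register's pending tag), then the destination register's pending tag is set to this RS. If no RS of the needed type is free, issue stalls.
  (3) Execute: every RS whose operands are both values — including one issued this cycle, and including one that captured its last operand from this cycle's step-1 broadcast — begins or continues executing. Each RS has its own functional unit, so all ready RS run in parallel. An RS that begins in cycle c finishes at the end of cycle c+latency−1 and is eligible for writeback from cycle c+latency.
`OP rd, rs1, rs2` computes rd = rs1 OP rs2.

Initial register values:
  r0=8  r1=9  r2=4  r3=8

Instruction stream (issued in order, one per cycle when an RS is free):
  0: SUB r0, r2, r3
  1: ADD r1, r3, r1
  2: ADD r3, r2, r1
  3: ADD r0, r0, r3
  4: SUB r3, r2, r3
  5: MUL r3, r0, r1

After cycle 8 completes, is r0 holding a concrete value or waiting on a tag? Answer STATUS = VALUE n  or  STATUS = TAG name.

STATUS = TAG Add1

c1: issue SUB r0<-Add1 | r0:Add1,r1:9,r2:4,r3:8
c2: issue ADD r1<-Add2 | r0:Add1,r1:Add2,r2:4,r3:8
c3: issue ADD r3<-Add3 | r0:Add1,r1:Add2,r2:4,r3:Add3
c4: CDB Add1=-4; issue ADD r0<-Add1 | r0:Add1,r1:Add2,r2:4,r3:Add3
c5: CDB Add2=17; issue SUB r3<-Add2 | r0:Add1,r1:17,r2:4,r3:Add2
c6: issue MUL r3<-Mul1 | r0:Add1,r1:17,r2:4,r3:Mul1
c7: - | r0:Add1,r1:17,r2:4,r3:Mul1
c8: CDB Add3=21 | r0:Add1,r1:17,r2:4,r3:Mul1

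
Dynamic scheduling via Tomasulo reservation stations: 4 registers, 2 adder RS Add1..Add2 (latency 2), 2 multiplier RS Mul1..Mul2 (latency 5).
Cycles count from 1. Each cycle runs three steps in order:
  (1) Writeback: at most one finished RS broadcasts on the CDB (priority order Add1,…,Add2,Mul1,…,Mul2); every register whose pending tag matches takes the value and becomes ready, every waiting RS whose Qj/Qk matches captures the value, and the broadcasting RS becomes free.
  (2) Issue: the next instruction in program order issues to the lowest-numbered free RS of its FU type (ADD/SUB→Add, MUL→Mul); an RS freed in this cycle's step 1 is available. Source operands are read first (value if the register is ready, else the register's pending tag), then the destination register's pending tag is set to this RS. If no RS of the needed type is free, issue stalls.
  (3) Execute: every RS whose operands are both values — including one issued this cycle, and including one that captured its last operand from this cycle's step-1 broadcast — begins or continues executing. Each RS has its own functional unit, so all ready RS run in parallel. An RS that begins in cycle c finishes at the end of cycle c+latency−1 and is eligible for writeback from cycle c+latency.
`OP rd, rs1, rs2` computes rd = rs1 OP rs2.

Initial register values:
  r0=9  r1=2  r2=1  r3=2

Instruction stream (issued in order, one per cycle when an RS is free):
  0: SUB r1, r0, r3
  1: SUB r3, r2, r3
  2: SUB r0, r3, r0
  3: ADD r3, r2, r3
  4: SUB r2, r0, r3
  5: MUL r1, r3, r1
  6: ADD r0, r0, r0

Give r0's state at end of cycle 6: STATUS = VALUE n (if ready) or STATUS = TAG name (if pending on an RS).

STATUS = VALUE -10

cycle 1: issue SUB r1<-Add1 // r0:9,r1:Add1,r2:1,r3:2
cycle 2: issue SUB r3<-Add2 // r0:9,r1:Add1,r2:1,r3:Add2
cycle 3: CDB Add1=7; issue SUB r0<-Add1 // r0:Add1,r1:7,r2:1,r3:Add2
cycle 4: CDB Add2=-1; issue ADD r3<-Add2 // r0:Add1,r1:7,r2:1,r3:Add2
cycle 5: stall // r0:Add1,r1:7,r2:1,r3:Add2
cycle 6: CDB Add1=-10; issue SUB r2<-Add1 // r0:-10,r1:7,r2:Add1,r3:Add2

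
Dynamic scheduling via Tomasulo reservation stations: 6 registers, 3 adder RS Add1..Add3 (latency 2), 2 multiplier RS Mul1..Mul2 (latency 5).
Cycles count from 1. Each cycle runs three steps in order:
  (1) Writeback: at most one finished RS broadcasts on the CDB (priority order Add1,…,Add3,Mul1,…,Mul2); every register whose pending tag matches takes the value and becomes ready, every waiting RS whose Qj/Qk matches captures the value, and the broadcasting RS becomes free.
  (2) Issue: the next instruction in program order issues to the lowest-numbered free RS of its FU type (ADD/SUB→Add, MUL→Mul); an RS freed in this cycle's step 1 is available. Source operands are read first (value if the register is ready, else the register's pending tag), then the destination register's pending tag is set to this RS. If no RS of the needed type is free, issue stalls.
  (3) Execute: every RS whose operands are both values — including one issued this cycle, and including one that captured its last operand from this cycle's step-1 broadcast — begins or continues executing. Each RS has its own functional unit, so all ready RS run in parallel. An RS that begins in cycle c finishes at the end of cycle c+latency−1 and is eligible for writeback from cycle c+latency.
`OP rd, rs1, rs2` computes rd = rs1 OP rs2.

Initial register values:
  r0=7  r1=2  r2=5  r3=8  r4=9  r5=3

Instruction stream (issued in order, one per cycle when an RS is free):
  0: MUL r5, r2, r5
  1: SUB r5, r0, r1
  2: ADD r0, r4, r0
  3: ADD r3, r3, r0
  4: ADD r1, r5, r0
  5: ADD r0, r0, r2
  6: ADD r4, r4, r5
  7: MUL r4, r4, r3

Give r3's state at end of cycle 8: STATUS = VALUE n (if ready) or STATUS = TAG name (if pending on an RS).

  c1: issue MUL r5<-Mul1  regs: r0:7,r1:2,r2:5,r3:8,r4:9,r5:Mul1
  c2: issue SUB r5<-Add1  regs: r0:7,r1:2,r2:5,r3:8,r4:9,r5:Add1
  c3: issue ADD r0<-Add2  regs: r0:Add2,r1:2,r2:5,r3:8,r4:9,r5:Add1
  c4: CDB Add1=5; issue ADD r3<-Add1  regs: r0:Add2,r1:2,r2:5,r3:Add1,r4:9,r5:5
  c5: CDB Add2=16; issue ADD r1<-Add2  regs: r0:16,r1:Add2,r2:5,r3:Add1,r4:9,r5:5
  c6: CDB Mul1=15; issue ADD r0<-Add3  regs: r0:Add3,r1:Add2,r2:5,r3:Add1,r4:9,r5:5
  c7: CDB Add1=24; issue ADD r4<-Add1  regs: r0:Add3,r1:Add2,r2:5,r3:24,r4:Add1,r5:5
  c8: CDB Add2=21; issue MUL r4<-Mul1  regs: r0:Add3,r1:21,r2:5,r3:24,r4:Mul1,r5:5

STATUS = VALUE 24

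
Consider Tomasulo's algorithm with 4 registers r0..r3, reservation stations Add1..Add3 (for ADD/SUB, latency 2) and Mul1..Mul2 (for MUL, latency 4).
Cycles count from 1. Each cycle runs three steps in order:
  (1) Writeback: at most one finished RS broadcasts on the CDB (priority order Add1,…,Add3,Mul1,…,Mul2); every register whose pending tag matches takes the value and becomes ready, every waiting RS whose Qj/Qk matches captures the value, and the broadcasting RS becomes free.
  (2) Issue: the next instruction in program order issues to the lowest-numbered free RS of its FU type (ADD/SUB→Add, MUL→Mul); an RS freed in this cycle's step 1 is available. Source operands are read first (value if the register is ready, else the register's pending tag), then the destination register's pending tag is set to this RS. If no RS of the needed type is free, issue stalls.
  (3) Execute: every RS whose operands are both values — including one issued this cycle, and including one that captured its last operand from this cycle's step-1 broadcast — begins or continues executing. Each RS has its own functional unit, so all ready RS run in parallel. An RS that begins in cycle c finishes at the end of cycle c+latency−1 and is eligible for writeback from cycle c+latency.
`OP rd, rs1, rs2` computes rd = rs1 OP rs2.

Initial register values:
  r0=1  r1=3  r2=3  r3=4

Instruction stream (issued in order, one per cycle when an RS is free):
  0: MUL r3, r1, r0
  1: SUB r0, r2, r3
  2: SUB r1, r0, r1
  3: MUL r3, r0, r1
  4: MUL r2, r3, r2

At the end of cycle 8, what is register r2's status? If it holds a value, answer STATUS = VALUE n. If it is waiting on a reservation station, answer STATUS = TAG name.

STATUS = TAG Mul1

cycle 1: issue MUL r3<-Mul1 // r0:1,r1:3,r2:3,r3:Mul1
cycle 2: issue SUB r0<-Add1 // r0:Add1,r1:3,r2:3,r3:Mul1
cycle 3: issue SUB r1<-Add2 // r0:Add1,r1:Add2,r2:3,r3:Mul1
cycle 4: issue MUL r3<-Mul2 // r0:Add1,r1:Add2,r2:3,r3:Mul2
cycle 5: CDB Mul1=3; issue MUL r2<-Mul1 // r0:Add1,r1:Add2,r2:Mul1,r3:Mul2
cycle 6: - // r0:Add1,r1:Add2,r2:Mul1,r3:Mul2
cycle 7: CDB Add1=0 // r0:0,r1:Add2,r2:Mul1,r3:Mul2
cycle 8: - // r0:0,r1:Add2,r2:Mul1,r3:Mul2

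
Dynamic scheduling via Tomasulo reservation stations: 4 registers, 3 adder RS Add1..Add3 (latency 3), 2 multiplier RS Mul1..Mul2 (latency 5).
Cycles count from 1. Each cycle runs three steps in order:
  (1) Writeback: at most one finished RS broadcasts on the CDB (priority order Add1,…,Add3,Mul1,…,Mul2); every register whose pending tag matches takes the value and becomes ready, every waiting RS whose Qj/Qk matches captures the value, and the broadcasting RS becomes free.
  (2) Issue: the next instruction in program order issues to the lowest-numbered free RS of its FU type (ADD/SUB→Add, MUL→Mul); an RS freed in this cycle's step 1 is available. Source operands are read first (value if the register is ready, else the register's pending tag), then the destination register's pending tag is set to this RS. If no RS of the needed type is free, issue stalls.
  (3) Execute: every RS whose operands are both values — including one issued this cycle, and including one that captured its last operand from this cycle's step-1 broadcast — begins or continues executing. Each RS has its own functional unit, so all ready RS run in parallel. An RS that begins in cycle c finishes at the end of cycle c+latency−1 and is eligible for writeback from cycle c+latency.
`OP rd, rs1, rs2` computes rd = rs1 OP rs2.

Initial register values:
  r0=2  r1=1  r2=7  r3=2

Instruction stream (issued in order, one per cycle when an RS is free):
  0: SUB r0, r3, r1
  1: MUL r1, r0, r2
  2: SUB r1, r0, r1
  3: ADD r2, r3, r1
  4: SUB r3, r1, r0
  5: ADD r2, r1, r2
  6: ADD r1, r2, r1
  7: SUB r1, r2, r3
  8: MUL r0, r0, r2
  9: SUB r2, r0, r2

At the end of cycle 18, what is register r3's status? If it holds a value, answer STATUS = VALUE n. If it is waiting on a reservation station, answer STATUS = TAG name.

  c1: issue SUB r0<-Add1  regs: r0:Add1,r1:1,r2:7,r3:2
  c2: issue MUL r1<-Mul1  regs: r0:Add1,r1:Mul1,r2:7,r3:2
  c3: issue SUB r1<-Add2  regs: r0:Add1,r1:Add2,r2:7,r3:2
  c4: CDB Add1=1; issue ADD r2<-Add1  regs: r0:1,r1:Add2,r2:Add1,r3:2
  c5: issue SUB r3<-Add3  regs: r0:1,r1:Add2,r2:Add1,r3:Add3
  c6: stall  regs: r0:1,r1:Add2,r2:Add1,r3:Add3
  c7: stall  regs: r0:1,r1:Add2,r2:Add1,r3:Add3
  c8: stall  regs: r0:1,r1:Add2,r2:Add1,r3:Add3
  c9: CDB Mul1=7; stall  regs: r0:1,r1:Add2,r2:Add1,r3:Add3
  c10: stall  regs: r0:1,r1:Add2,r2:Add1,r3:Add3
  c11: stall  regs: r0:1,r1:Add2,r2:Add1,r3:Add3
  c12: CDB Add2=-6; issue ADD r2<-Add2  regs: r0:1,r1:-6,r2:Add2,r3:Add3
  c13: stall  regs: r0:1,r1:-6,r2:Add2,r3:Add3
  c14: stall  regs: r0:1,r1:-6,r2:Add2,r3:Add3
  c15: CDB Add1=-4; issue ADD r1<-Add1  regs: r0:1,r1:Add1,r2:Add2,r3:Add3
  c16: CDB Add3=-7; issue SUB r1<-Add3  regs: r0:1,r1:Add3,r2:Add2,r3:-7
  c17: issue MUL r0<-Mul1  regs: r0:Mul1,r1:Add3,r2:Add2,r3:-7
  c18: CDB Add2=-10; issue SUB r2<-Add2  regs: r0:Mul1,r1:Add3,r2:Add2,r3:-7

STATUS = VALUE -7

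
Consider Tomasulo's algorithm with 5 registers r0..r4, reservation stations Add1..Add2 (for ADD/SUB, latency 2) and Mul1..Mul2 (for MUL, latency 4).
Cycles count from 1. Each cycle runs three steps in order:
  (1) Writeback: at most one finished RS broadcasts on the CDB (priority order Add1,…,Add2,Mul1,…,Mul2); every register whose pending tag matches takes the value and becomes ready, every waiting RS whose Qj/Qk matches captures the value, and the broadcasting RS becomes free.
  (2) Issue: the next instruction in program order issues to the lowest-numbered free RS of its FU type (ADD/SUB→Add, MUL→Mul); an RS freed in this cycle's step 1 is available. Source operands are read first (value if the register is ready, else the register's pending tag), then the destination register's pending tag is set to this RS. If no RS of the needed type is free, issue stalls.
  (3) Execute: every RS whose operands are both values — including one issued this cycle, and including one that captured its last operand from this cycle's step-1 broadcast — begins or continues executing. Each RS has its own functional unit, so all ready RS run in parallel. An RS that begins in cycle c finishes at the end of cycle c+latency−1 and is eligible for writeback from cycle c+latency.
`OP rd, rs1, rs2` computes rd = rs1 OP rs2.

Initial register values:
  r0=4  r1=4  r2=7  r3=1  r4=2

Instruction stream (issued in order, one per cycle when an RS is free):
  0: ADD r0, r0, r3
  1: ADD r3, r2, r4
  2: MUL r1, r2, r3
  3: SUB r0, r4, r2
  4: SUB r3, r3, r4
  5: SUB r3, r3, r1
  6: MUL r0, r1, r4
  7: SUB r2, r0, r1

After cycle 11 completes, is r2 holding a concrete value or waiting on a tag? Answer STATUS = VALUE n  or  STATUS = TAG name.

STATUS = TAG Add2

c1: issue ADD r0<-Add1 | r0:Add1,r1:4,r2:7,r3:1,r4:2
c2: issue ADD r3<-Add2 | r0:Add1,r1:4,r2:7,r3:Add2,r4:2
c3: CDB Add1=5; issue MUL r1<-Mul1 | r0:5,r1:Mul1,r2:7,r3:Add2,r4:2
c4: CDB Add2=9; issue SUB r0<-Add1 | r0:Add1,r1:Mul1,r2:7,r3:9,r4:2
c5: issue SUB r3<-Add2 | r0:Add1,r1:Mul1,r2:7,r3:Add2,r4:2
c6: CDB Add1=-5; issue SUB r3<-Add1 | r0:-5,r1:Mul1,r2:7,r3:Add1,r4:2
c7: CDB Add2=7; issue MUL r0<-Mul2 | r0:Mul2,r1:Mul1,r2:7,r3:Add1,r4:2
c8: CDB Mul1=63; issue SUB r2<-Add2 | r0:Mul2,r1:63,r2:Add2,r3:Add1,r4:2
c9: - | r0:Mul2,r1:63,r2:Add2,r3:Add1,r4:2
c10: CDB Add1=-56 | r0:Mul2,r1:63,r2:Add2,r3:-56,r4:2
c11: - | r0:Mul2,r1:63,r2:Add2,r3:-56,r4:2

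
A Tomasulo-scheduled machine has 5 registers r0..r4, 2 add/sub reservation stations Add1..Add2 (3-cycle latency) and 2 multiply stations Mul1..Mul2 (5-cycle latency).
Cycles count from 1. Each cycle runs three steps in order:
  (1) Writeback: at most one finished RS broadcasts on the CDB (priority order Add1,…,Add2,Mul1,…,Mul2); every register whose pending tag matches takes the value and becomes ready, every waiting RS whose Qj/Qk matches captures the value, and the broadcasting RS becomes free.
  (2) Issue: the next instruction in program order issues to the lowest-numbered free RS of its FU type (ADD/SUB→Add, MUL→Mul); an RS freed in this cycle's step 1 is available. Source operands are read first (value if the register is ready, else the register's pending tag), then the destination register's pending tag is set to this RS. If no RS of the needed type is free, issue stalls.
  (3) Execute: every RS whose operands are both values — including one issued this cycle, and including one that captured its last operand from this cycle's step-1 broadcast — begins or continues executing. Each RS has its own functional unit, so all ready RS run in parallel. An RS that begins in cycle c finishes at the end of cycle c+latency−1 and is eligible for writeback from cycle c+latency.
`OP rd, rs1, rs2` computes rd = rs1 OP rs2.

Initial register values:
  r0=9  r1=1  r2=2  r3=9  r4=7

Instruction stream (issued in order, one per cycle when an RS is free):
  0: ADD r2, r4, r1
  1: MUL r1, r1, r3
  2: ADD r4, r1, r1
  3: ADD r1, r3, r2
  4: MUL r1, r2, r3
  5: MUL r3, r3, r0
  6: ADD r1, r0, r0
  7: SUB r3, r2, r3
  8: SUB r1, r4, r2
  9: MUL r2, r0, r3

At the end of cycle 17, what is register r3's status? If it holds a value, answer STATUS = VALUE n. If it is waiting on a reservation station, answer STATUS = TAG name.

STATUS = VALUE -73

c1: issue ADD r2<-Add1 | r0:9,r1:1,r2:Add1,r3:9,r4:7
c2: issue MUL r1<-Mul1 | r0:9,r1:Mul1,r2:Add1,r3:9,r4:7
c3: issue ADD r4<-Add2 | r0:9,r1:Mul1,r2:Add1,r3:9,r4:Add2
c4: CDB Add1=8; issue ADD r1<-Add1 | r0:9,r1:Add1,r2:8,r3:9,r4:Add2
c5: issue MUL r1<-Mul2 | r0:9,r1:Mul2,r2:8,r3:9,r4:Add2
c6: stall | r0:9,r1:Mul2,r2:8,r3:9,r4:Add2
c7: CDB Add1=17; stall | r0:9,r1:Mul2,r2:8,r3:9,r4:Add2
c8: CDB Mul1=9; issue MUL r3<-Mul1 | r0:9,r1:Mul2,r2:8,r3:Mul1,r4:Add2
c9: issue ADD r1<-Add1 | r0:9,r1:Add1,r2:8,r3:Mul1,r4:Add2
c10: CDB Mul2=72; stall | r0:9,r1:Add1,r2:8,r3:Mul1,r4:Add2
c11: CDB Add2=18; issue SUB r3<-Add2 | r0:9,r1:Add1,r2:8,r3:Add2,r4:18
c12: CDB Add1=18; issue SUB r1<-Add1 | r0:9,r1:Add1,r2:8,r3:Add2,r4:18
c13: CDB Mul1=81; issue MUL r2<-Mul1 | r0:9,r1:Add1,r2:Mul1,r3:Add2,r4:18
c14: - | r0:9,r1:Add1,r2:Mul1,r3:Add2,r4:18
c15: CDB Add1=10 | r0:9,r1:10,r2:Mul1,r3:Add2,r4:18
c16: CDB Add2=-73 | r0:9,r1:10,r2:Mul1,r3:-73,r4:18
c17: - | r0:9,r1:10,r2:Mul1,r3:-73,r4:18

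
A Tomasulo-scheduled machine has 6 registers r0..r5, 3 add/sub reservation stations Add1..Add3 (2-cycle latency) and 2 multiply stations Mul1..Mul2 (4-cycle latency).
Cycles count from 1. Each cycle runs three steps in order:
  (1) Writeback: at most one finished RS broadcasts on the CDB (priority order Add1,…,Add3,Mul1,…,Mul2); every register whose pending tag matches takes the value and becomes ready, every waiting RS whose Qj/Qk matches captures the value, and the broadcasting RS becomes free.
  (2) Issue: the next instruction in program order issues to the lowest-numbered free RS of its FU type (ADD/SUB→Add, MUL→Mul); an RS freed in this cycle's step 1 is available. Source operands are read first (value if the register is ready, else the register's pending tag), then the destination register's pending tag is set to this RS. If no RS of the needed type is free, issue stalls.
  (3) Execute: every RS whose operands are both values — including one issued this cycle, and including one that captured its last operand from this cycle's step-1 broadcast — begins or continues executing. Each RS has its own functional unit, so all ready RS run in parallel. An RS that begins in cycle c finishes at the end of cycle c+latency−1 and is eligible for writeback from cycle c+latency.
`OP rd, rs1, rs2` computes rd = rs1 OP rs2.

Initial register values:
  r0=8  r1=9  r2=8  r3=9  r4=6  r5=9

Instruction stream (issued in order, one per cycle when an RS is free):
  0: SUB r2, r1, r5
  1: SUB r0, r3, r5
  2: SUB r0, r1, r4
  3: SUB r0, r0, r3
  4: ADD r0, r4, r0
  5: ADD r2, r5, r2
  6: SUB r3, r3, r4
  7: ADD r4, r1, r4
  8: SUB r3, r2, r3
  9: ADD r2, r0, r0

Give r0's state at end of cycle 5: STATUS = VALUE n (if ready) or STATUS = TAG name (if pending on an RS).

  c1: issue SUB r2<-Add1  regs: r0:8,r1:9,r2:Add1,r3:9,r4:6,r5:9
  c2: issue SUB r0<-Add2  regs: r0:Add2,r1:9,r2:Add1,r3:9,r4:6,r5:9
  c3: CDB Add1=0; issue SUB r0<-Add1  regs: r0:Add1,r1:9,r2:0,r3:9,r4:6,r5:9
  c4: CDB Add2=0; issue SUB r0<-Add2  regs: r0:Add2,r1:9,r2:0,r3:9,r4:6,r5:9
  c5: CDB Add1=3; issue ADD r0<-Add1  regs: r0:Add1,r1:9,r2:0,r3:9,r4:6,r5:9

STATUS = TAG Add1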